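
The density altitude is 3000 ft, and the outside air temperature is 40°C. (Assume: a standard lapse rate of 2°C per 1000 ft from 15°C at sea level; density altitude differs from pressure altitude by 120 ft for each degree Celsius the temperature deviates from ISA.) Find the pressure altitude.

DA = PA + 120 × (OAT − (15 − 2·PA/1000)) = PA + 120·OAT − 1800 + 0.24·PA = 1.24·PA + 120·OAT − 1800.
So 1.24·PA = 3000 − 120 × 40 + 1800 = 0.
PA = 0 / 1.24 = 0 ft.

0 ft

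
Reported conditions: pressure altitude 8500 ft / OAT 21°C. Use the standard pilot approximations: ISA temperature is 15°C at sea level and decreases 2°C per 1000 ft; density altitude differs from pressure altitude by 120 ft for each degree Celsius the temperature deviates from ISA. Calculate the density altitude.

ISA temperature at 8500 ft = 15 − 2 × (8500/1000) = -2°C.
ISA deviation = 21 − (-2) = +23°C.
Density altitude = 8500 + 120 × (23) = 8500 + (+2760) = 11260 ft.

11260 ft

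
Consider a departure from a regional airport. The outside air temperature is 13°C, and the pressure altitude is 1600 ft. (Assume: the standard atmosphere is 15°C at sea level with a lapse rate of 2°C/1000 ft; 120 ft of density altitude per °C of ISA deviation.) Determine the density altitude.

ISA temperature at 1600 ft = 15 − 2 × (1600/1000) = 11.8°C.
ISA deviation = 13 − 11.8 = +1.2°C.
Density altitude = 1600 + 120 × (1.2) = 1600 + (+144) = 1744 ft.

1744 ft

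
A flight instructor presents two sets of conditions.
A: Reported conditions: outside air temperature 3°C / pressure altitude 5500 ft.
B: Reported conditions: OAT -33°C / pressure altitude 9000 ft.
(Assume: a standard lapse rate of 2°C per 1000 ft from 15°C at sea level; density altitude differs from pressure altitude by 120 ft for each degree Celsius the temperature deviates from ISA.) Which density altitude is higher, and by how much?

B by 20 ft

A: ISA temp = 4°C, deviation -1°C, DA = 5500 + 120 × (-1) = 5380 ft.
B: ISA temp = -3°C, deviation -30°C, DA = 9000 + 120 × (-30) = 5400 ft.
B is higher by 5400 − 5380 = 20 ft.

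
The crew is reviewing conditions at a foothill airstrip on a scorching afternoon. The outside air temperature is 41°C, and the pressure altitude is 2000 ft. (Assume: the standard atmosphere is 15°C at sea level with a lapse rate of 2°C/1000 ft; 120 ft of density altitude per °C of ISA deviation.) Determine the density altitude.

ISA temperature at 2000 ft = 15 − 2 × (2000/1000) = 11°C.
ISA deviation = 41 − 11 = +30°C.
Density altitude = 2000 + 120 × (30) = 2000 + (+3600) = 5600 ft.

5600 ft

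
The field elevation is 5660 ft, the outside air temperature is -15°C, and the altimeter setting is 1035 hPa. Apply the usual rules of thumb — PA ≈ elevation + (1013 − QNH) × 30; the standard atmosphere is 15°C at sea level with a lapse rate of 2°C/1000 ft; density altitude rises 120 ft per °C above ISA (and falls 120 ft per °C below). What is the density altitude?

Pressure altitude = 5660 + (1013 − 1035) × 30 = 5660 + (-660) = 5000 ft.
ISA temperature at 5000 ft = 15 − 2 × (5000/1000) = 5°C.
ISA deviation = -15 − 5 = -20°C.
Density altitude = 5000 + 120 × (-20) = 2600 ft.

2600 ft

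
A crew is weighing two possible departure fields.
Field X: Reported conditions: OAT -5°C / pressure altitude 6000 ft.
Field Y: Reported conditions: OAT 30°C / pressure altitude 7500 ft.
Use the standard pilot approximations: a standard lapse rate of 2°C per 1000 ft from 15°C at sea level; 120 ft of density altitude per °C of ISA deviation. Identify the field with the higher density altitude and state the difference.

Field Y by 6060 ft

Field X: ISA temp = 3°C, deviation -8°C, DA = 6000 + 120 × (-8) = 5040 ft.
Field Y: ISA temp = 0°C, deviation +30°C, DA = 7500 + 120 × 30 = 11100 ft.
Field Y is higher by 11100 − 5040 = 6060 ft.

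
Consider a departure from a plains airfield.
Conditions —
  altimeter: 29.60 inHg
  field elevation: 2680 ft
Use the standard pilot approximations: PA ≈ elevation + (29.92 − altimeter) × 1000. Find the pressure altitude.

Pressure correction = (29.92 − 29.60) × 1000 = +320 ft.
Pressure altitude = 2680 + (+320) = 3000 ft.

3000 ft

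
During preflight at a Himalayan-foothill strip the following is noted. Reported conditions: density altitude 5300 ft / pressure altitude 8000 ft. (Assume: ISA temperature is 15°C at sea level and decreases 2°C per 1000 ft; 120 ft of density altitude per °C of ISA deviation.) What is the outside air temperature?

Density altitude − pressure altitude = 5300 − 8000 = -2700 ft.
At 120 ft/°C that is an ISA deviation of -2700/120 = -22.5°C.
ISA temperature at 8000 ft = 15 − 2 × (8000/1000) = -1°C.
OAT = ISA + deviation = -1 + (-22.5) = -23.5°C.

-23.5°C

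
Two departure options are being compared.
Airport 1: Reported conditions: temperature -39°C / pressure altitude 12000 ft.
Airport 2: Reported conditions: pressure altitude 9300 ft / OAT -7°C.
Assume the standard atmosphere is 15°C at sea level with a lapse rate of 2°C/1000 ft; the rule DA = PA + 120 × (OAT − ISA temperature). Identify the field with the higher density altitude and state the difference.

Airport 1: ISA temp = -9°C, deviation -30°C, DA = 12000 + 120 × (-30) = 8400 ft.
Airport 2: ISA temp = -3.6°C, deviation -3.4°C, DA = 9300 + 120 × (-3.4) = 8892 ft.
Airport 2 is higher by 8892 − 8400 = 492 ft.

Airport 2 by 492 ft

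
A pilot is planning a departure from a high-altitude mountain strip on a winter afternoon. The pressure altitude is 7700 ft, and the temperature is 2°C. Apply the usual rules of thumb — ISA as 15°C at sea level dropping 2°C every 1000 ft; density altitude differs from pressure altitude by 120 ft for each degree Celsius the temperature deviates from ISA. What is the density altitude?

ISA temperature at 7700 ft = 15 − 2 × (7700/1000) = -0.4°C.
ISA deviation = 2 − (-0.4) = +2.4°C.
Density altitude = 7700 + 120 × (2.4) = 7700 + (+288) = 7988 ft.

7988 ft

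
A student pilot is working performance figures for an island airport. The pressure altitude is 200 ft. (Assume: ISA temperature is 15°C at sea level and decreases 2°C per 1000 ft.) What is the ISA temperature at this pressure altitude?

14.6°C

ISA temperature = 15 − 2 × (200/1000) = 15 − 0.4 = 14.6°C.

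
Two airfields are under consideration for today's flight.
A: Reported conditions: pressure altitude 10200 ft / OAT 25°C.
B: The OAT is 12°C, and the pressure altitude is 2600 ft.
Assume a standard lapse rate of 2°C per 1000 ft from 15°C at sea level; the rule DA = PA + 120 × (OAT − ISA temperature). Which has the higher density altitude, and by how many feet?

A: ISA temp = -5.4°C, deviation +30.4°C, DA = 10200 + 120 × 30.4 = 13848 ft.
B: ISA temp = 9.8°C, deviation +2.2°C, DA = 2600 + 120 × 2.2 = 2864 ft.
A is higher by 13848 − 2864 = 10984 ft.

A by 10984 ft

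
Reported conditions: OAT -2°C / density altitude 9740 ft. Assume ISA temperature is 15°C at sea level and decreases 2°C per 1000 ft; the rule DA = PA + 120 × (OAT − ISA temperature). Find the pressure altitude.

9500 ft

DA = PA + 120 × (OAT − (15 − 2·PA/1000)) = PA + 120·OAT − 1800 + 0.24·PA = 1.24·PA + 120·OAT − 1800.
So 1.24·PA = 9740 − 120 × (-2) + 1800 = 11780.
PA = 11780 / 1.24 = 9500 ft.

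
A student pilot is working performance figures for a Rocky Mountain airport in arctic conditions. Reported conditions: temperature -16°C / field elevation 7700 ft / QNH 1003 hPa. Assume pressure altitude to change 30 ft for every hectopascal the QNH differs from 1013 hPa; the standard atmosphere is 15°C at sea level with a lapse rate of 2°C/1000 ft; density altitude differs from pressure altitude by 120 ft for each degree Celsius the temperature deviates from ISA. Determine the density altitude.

6200 ft

Pressure altitude = 7700 + (1013 − 1003) × 30 = 7700 + (+300) = 8000 ft.
ISA temperature at 8000 ft = 15 − 2 × (8000/1000) = -1°C.
ISA deviation = -16 − (-1) = -15°C.
Density altitude = 8000 + 120 × (-15) = 6200 ft.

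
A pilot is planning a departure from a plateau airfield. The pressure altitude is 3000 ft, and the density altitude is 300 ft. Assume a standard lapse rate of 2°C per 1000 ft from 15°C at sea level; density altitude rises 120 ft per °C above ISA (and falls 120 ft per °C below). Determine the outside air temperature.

Density altitude − pressure altitude = 300 − 3000 = -2700 ft.
At 120 ft/°C that is an ISA deviation of -2700/120 = -22.5°C.
ISA temperature at 3000 ft = 15 − 2 × (3000/1000) = 9°C.
OAT = ISA + deviation = 9 + (-22.5) = -13.5°C.

-13.5°C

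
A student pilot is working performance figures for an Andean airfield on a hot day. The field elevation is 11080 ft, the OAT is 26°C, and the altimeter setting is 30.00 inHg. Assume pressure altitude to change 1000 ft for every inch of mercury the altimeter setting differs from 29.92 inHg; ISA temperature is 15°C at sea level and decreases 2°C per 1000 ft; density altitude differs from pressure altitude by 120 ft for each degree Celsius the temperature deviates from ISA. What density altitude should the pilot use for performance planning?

Pressure altitude = 11080 + (29.92 − 30.00) × 1000 = 11080 + (-80) = 11000 ft.
ISA temperature at 11000 ft = 15 − 2 × (11000/1000) = -7°C.
ISA deviation = 26 − (-7) = +33°C.
Density altitude = 11000 + 120 × (33) = 14960 ft.

14960 ft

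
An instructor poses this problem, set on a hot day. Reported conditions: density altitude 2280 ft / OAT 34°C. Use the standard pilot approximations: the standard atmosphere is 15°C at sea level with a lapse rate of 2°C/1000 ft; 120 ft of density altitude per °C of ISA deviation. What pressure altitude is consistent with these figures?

0 ft

DA = PA + 120 × (OAT − (15 − 2·PA/1000)) = PA + 120·OAT − 1800 + 0.24·PA = 1.24·PA + 120·OAT − 1800.
So 1.24·PA = 2280 − 120 × 34 + 1800 = 0.
PA = 0 / 1.24 = 0 ft.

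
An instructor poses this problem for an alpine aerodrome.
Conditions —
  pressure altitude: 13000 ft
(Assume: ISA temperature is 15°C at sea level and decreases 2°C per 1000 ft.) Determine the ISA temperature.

ISA temperature = 15 − 2 × (13000/1000) = 15 − 26 = -11°C.

-11°C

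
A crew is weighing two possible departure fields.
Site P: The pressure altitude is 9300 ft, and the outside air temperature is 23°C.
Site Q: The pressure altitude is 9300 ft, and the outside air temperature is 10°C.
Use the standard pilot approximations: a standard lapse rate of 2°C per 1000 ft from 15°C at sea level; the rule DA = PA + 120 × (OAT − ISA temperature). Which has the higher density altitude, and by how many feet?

Site P: ISA temp = -3.6°C, deviation +26.6°C, DA = 9300 + 120 × 26.6 = 12492 ft.
Site Q: ISA temp = -3.6°C, deviation +13.6°C, DA = 9300 + 120 × 13.6 = 10932 ft.
Site P is higher by 12492 − 10932 = 1560 ft.

Site P by 1560 ft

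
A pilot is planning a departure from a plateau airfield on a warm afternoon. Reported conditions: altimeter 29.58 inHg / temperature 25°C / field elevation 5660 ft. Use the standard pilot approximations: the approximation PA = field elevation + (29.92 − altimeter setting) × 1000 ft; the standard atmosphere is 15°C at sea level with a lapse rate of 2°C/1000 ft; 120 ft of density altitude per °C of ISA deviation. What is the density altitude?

8640 ft

Pressure altitude = 5660 + (29.92 − 29.58) × 1000 = 5660 + (+340) = 6000 ft.
ISA temperature at 6000 ft = 15 − 2 × (6000/1000) = 3°C.
ISA deviation = 25 − 3 = +22°C.
Density altitude = 6000 + 120 × (22) = 8640 ft.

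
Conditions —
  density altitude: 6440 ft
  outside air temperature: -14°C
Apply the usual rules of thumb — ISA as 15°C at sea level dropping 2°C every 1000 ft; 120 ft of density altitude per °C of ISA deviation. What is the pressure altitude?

8000 ft

DA = PA + 120 × (OAT − (15 − 2·PA/1000)) = PA + 120·OAT − 1800 + 0.24·PA = 1.24·PA + 120·OAT − 1800.
So 1.24·PA = 6440 − 120 × (-14) + 1800 = 9920.
PA = 9920 / 1.24 = 8000 ft.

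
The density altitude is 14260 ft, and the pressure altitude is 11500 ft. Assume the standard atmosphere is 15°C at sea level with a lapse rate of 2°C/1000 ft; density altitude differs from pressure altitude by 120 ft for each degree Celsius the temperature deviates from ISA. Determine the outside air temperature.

15°C

Density altitude − pressure altitude = 14260 − 11500 = +2760 ft.
At 120 ft/°C that is an ISA deviation of 2760/120 = +23°C.
ISA temperature at 11500 ft = 15 − 2 × (11500/1000) = -8°C.
OAT = ISA + deviation = -8 + (+23) = 15°C.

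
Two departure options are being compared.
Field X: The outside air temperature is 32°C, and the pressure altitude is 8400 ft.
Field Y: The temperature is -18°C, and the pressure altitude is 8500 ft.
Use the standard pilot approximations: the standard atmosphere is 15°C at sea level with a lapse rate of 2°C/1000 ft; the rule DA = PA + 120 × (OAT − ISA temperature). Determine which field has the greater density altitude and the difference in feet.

Field X: ISA temp = -1.8°C, deviation +33.8°C, DA = 8400 + 120 × 33.8 = 12456 ft.
Field Y: ISA temp = -2°C, deviation -16°C, DA = 8500 + 120 × (-16) = 6580 ft.
Field X is higher by 12456 − 6580 = 5876 ft.

Field X by 5876 ft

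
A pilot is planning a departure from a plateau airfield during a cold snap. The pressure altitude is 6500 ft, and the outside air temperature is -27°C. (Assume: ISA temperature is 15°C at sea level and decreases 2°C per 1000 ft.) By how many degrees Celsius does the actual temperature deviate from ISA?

ISA temperature at 6500 ft = 15 − 2 × (6500/1000) = 2°C.
Deviation = OAT − ISA = -27 − 2 = -29°C.

ISA-29°C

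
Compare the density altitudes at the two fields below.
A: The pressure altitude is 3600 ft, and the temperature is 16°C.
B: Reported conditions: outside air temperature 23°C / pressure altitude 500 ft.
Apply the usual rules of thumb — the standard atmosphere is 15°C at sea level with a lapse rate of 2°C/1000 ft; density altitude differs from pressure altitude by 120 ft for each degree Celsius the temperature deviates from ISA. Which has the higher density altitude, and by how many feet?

A by 3004 ft

A: ISA temp = 7.8°C, deviation +8.2°C, DA = 3600 + 120 × 8.2 = 4584 ft.
B: ISA temp = 14°C, deviation +9°C, DA = 500 + 120 × 9 = 1580 ft.
A is higher by 4584 − 1580 = 3004 ft.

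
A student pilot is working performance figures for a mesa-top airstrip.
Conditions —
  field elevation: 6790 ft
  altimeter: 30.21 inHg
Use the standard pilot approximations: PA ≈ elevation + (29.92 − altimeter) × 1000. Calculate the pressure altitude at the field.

Pressure correction = (29.92 − 30.21) × 1000 = -290 ft.
Pressure altitude = 6790 + (-290) = 6500 ft.

6500 ft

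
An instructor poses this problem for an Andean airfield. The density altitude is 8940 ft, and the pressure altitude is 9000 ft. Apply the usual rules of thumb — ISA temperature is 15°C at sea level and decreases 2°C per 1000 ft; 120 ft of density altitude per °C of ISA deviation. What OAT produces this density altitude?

-3.5°C

Density altitude − pressure altitude = 8940 − 9000 = -60 ft.
At 120 ft/°C that is an ISA deviation of -60/120 = -0.5°C.
ISA temperature at 9000 ft = 15 − 2 × (9000/1000) = -3°C.
OAT = ISA + deviation = -3 + (-0.5) = -3.5°C.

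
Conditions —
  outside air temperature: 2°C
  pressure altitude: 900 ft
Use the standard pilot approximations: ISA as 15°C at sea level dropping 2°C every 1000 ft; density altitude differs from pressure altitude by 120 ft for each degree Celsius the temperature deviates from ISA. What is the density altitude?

ISA temperature at 900 ft = 15 − 2 × (900/1000) = 13.2°C.
ISA deviation = 2 − 13.2 = -11.2°C.
Density altitude = 900 + 120 × (-11.2) = 900 + (-1344) = -444 ft.

-444 ft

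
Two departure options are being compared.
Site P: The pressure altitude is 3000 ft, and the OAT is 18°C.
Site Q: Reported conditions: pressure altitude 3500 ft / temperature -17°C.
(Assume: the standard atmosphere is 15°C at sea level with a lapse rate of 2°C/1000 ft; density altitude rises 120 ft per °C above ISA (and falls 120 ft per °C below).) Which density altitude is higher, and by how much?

Site P: ISA temp = 9°C, deviation +9°C, DA = 3000 + 120 × 9 = 4080 ft.
Site Q: ISA temp = 8°C, deviation -25°C, DA = 3500 + 120 × (-25) = 500 ft.
Site P is higher by 4080 − 500 = 3580 ft.

Site P by 3580 ft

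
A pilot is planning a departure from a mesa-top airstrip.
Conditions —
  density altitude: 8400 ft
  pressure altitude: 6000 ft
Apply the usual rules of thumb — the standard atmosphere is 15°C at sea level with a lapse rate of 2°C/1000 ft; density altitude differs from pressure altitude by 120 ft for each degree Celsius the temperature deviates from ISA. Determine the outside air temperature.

Density altitude − pressure altitude = 8400 − 6000 = +2400 ft.
At 120 ft/°C that is an ISA deviation of 2400/120 = +20°C.
ISA temperature at 6000 ft = 15 − 2 × (6000/1000) = 3°C.
OAT = ISA + deviation = 3 + (+20) = 23°C.

23°C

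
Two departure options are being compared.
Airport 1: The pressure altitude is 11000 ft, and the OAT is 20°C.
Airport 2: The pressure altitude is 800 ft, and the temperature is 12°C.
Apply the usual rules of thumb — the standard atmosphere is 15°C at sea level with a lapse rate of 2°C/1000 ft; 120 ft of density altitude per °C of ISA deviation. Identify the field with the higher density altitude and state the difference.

Airport 1 by 13608 ft

Airport 1: ISA temp = -7°C, deviation +27°C, DA = 11000 + 120 × 27 = 14240 ft.
Airport 2: ISA temp = 13.4°C, deviation -1.4°C, DA = 800 + 120 × (-1.4) = 632 ft.
Airport 1 is higher by 14240 − 632 = 13608 ft.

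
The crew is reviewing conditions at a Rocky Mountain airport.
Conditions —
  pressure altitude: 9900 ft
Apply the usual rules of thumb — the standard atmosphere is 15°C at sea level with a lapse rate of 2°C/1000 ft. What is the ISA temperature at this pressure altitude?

-4.8°C

ISA temperature = 15 − 2 × (9900/1000) = 15 − 19.8 = -4.8°C.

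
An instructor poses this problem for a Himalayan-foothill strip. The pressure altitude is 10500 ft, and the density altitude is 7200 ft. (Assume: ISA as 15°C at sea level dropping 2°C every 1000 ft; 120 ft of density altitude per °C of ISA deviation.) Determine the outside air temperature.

Density altitude − pressure altitude = 7200 − 10500 = -3300 ft.
At 120 ft/°C that is an ISA deviation of -3300/120 = -27.5°C.
ISA temperature at 10500 ft = 15 − 2 × (10500/1000) = -6°C.
OAT = ISA + deviation = -6 + (-27.5) = -33.5°C.

-33.5°C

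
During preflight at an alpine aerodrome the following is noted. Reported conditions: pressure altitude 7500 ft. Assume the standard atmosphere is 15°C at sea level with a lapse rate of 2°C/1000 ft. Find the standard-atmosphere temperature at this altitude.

ISA temperature = 15 − 2 × (7500/1000) = 15 − 15 = 0°C.

0°C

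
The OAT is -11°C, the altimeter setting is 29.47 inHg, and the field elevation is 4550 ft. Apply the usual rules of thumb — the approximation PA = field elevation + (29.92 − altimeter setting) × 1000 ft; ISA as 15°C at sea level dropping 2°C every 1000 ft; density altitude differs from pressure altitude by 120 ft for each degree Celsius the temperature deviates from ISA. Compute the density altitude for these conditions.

3080 ft

Pressure altitude = 4550 + (29.92 − 29.47) × 1000 = 4550 + (+450) = 5000 ft.
ISA temperature at 5000 ft = 15 − 2 × (5000/1000) = 5°C.
ISA deviation = -11 − 5 = -16°C.
Density altitude = 5000 + 120 × (-16) = 3080 ft.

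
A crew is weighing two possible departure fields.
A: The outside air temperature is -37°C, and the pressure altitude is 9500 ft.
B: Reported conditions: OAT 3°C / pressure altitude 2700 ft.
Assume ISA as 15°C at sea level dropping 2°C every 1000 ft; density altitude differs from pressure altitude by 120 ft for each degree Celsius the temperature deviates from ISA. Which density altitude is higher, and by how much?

A: ISA temp = -4°C, deviation -33°C, DA = 9500 + 120 × (-33) = 5540 ft.
B: ISA temp = 9.6°C, deviation -6.6°C, DA = 2700 + 120 × (-6.6) = 1908 ft.
A is higher by 5540 − 1908 = 3632 ft.

A by 3632 ft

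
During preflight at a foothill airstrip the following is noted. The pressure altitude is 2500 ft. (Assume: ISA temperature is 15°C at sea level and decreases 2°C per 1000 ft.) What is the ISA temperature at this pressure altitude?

ISA temperature = 15 − 2 × (2500/1000) = 15 − 5 = 10°C.

10°C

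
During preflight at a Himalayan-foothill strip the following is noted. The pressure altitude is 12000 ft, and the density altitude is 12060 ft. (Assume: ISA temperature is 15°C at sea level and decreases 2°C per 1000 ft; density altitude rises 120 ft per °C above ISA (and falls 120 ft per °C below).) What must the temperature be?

-8.5°C

Density altitude − pressure altitude = 12060 − 12000 = +60 ft.
At 120 ft/°C that is an ISA deviation of 60/120 = +0.5°C.
ISA temperature at 12000 ft = 15 − 2 × (12000/1000) = -9°C.
OAT = ISA + deviation = -9 + (+0.5) = -8.5°C.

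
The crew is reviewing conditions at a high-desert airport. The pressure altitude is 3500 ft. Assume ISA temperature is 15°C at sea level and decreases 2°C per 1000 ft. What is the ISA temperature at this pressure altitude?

8°C

ISA temperature = 15 − 2 × (3500/1000) = 15 − 7 = 8°C.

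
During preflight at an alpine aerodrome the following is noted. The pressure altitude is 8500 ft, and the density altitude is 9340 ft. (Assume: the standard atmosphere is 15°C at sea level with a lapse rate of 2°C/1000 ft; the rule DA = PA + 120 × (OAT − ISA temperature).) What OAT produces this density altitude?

5°C

Density altitude − pressure altitude = 9340 − 8500 = +840 ft.
At 120 ft/°C that is an ISA deviation of 840/120 = +7°C.
ISA temperature at 8500 ft = 15 − 2 × (8500/1000) = -2°C.
OAT = ISA + deviation = -2 + (+7) = 5°C.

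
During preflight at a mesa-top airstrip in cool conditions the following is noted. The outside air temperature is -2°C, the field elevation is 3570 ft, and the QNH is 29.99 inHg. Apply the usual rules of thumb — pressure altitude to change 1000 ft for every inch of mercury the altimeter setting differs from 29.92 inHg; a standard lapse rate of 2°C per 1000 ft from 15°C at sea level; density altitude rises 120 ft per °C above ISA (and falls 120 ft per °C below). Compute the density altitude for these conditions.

2300 ft

Pressure altitude = 3570 + (29.92 − 29.99) × 1000 = 3570 + (-70) = 3500 ft.
ISA temperature at 3500 ft = 15 − 2 × (3500/1000) = 8°C.
ISA deviation = -2 − 8 = -10°C.
Density altitude = 3500 + 120 × (-10) = 2300 ft.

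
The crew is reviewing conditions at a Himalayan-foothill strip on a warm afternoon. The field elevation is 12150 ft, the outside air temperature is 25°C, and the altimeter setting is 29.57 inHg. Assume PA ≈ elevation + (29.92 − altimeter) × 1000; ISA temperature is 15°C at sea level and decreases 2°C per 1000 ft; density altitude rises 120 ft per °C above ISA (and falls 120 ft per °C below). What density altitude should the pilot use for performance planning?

16700 ft

Pressure altitude = 12150 + (29.92 − 29.57) × 1000 = 12150 + (+350) = 12500 ft.
ISA temperature at 12500 ft = 15 − 2 × (12500/1000) = -10°C.
ISA deviation = 25 − (-10) = +35°C.
Density altitude = 12500 + 120 × (35) = 16700 ft.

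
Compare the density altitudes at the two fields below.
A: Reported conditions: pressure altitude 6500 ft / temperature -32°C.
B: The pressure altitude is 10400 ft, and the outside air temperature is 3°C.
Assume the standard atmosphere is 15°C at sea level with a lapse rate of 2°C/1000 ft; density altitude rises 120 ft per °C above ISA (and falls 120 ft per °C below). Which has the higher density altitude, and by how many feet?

B by 9036 ft

A: ISA temp = 2°C, deviation -34°C, DA = 6500 + 120 × (-34) = 2420 ft.
B: ISA temp = -5.8°C, deviation +8.8°C, DA = 10400 + 120 × 8.8 = 11456 ft.
B is higher by 11456 − 2420 = 9036 ft.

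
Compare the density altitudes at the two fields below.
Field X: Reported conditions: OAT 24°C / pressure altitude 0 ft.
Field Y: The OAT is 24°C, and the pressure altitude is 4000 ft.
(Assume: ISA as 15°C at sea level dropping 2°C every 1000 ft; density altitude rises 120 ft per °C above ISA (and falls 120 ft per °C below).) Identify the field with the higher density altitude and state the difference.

Field Y by 4960 ft

Field X: ISA temp = 15°C, deviation +9°C, DA = 0 + 120 × 9 = 1080 ft.
Field Y: ISA temp = 7°C, deviation +17°C, DA = 4000 + 120 × 17 = 6040 ft.
Field Y is higher by 6040 − 1080 = 4960 ft.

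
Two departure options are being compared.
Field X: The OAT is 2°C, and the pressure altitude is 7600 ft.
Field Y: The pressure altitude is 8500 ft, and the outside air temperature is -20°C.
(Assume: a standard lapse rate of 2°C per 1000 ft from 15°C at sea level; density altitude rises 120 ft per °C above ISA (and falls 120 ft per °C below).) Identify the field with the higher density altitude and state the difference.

Field X: ISA temp = -0.2°C, deviation +2.2°C, DA = 7600 + 120 × 2.2 = 7864 ft.
Field Y: ISA temp = -2°C, deviation -18°C, DA = 8500 + 120 × (-18) = 6340 ft.
Field X is higher by 7864 − 6340 = 1524 ft.

Field X by 1524 ft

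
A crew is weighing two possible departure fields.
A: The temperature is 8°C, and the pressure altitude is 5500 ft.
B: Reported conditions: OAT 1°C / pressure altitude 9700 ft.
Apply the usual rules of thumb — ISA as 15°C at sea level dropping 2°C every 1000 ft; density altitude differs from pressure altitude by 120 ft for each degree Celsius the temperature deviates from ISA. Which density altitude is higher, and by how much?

A: ISA temp = 4°C, deviation +4°C, DA = 5500 + 120 × 4 = 5980 ft.
B: ISA temp = -4.4°C, deviation +5.4°C, DA = 9700 + 120 × 5.4 = 10348 ft.
B is higher by 10348 − 5980 = 4368 ft.

B by 4368 ft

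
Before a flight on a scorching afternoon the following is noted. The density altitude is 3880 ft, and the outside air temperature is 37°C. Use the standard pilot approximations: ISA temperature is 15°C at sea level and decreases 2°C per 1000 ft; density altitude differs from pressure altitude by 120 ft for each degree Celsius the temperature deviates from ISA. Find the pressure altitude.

1000 ft

DA = PA + 120 × (OAT − (15 − 2·PA/1000)) = PA + 120·OAT − 1800 + 0.24·PA = 1.24·PA + 120·OAT − 1800.
So 1.24·PA = 3880 − 120 × 37 + 1800 = 1240.
PA = 1240 / 1.24 = 1000 ft.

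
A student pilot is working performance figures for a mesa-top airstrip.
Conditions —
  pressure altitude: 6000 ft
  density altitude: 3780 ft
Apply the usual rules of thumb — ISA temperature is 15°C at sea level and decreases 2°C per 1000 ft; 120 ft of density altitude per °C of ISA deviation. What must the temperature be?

Density altitude − pressure altitude = 3780 − 6000 = -2220 ft.
At 120 ft/°C that is an ISA deviation of -2220/120 = -18.5°C.
ISA temperature at 6000 ft = 15 − 2 × (6000/1000) = 3°C.
OAT = ISA + deviation = 3 + (-18.5) = -15.5°C.

-15.5°C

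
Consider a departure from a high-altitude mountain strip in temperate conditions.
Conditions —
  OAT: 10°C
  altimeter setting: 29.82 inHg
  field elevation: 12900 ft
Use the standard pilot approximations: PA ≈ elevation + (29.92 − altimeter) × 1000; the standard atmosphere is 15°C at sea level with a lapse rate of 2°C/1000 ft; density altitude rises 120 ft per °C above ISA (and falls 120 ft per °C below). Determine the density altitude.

15520 ft

Pressure altitude = 12900 + (29.92 − 29.82) × 1000 = 12900 + (+100) = 13000 ft.
ISA temperature at 13000 ft = 15 − 2 × (13000/1000) = -11°C.
ISA deviation = 10 − (-11) = +21°C.
Density altitude = 13000 + 120 × (21) = 15520 ft.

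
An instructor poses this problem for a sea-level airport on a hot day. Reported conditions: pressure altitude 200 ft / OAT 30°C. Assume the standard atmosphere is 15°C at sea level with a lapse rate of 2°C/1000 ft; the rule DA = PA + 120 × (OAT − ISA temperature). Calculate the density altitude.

2048 ft

ISA temperature at 200 ft = 15 − 2 × (200/1000) = 14.6°C.
ISA deviation = 30 − 14.6 = +15.4°C.
Density altitude = 200 + 120 × (15.4) = 200 + (+1848) = 2048 ft.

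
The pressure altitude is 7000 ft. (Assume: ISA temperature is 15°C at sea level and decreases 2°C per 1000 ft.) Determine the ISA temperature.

1°C

ISA temperature = 15 − 2 × (7000/1000) = 15 − 14 = 1°C.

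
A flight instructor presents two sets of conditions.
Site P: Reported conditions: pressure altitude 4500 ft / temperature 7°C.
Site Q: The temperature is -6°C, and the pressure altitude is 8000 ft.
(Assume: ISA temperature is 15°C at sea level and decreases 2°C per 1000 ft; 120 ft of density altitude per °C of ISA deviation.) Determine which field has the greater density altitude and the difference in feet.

Site P: ISA temp = 6°C, deviation +1°C, DA = 4500 + 120 × 1 = 4620 ft.
Site Q: ISA temp = -1°C, deviation -5°C, DA = 8000 + 120 × (-5) = 7400 ft.
Site Q is higher by 7400 − 4620 = 2780 ft.

Site Q by 2780 ft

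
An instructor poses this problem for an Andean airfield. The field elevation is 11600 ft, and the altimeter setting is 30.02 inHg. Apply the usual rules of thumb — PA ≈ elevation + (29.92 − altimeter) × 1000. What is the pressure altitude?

Pressure correction = (29.92 − 30.02) × 1000 = -100 ft.
Pressure altitude = 11600 + (-100) = 11500 ft.

11500 ft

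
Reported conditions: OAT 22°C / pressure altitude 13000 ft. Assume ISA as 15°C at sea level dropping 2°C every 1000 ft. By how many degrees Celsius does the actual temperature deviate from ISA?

ISA temperature at 13000 ft = 15 − 2 × (13000/1000) = -11°C.
Deviation = OAT − ISA = 22 − (-11) = +33°C.

ISA+33°C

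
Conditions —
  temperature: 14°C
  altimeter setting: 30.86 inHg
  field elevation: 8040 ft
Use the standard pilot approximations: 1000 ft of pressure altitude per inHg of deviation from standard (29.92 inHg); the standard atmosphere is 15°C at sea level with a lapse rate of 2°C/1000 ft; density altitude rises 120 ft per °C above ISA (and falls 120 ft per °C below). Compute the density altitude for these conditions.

8684 ft

Pressure altitude = 8040 + (29.92 − 30.86) × 1000 = 8040 + (-940) = 7100 ft.
ISA temperature at 7100 ft = 15 − 2 × (7100/1000) = 0.8°C.
ISA deviation = 14 − 0.8 = +13.2°C.
Density altitude = 7100 + 120 × (13.2) = 8684 ft.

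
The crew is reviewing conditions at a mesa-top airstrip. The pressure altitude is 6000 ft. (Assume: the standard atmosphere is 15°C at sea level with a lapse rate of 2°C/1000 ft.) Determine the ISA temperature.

ISA temperature = 15 − 2 × (6000/1000) = 15 − 12 = 3°C.

3°C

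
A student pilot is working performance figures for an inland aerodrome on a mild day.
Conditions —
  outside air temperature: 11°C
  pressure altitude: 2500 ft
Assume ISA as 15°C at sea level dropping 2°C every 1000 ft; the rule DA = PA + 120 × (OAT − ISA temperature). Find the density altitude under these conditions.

ISA temperature at 2500 ft = 15 − 2 × (2500/1000) = 10°C.
ISA deviation = 11 − 10 = +1°C.
Density altitude = 2500 + 120 × (1) = 2500 + (+120) = 2620 ft.

2620 ft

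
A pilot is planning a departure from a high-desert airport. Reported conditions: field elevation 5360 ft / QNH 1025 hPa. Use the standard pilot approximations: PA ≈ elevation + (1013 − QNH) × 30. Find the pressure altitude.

5000 ft

Pressure correction = (1013 − 1025) × 30 = -360 ft.
Pressure altitude = 5360 + (-360) = 5000 ft.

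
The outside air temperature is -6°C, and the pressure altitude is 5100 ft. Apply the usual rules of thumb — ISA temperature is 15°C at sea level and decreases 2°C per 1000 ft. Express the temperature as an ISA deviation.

ISA temperature at 5100 ft = 15 − 2 × (5100/1000) = 4.8°C.
Deviation = OAT − ISA = -6 − 4.8 = -10.8°C.

ISA-10.8°C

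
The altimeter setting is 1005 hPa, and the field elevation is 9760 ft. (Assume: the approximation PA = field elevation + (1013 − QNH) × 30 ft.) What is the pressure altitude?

Pressure correction = (1013 − 1005) × 30 = +240 ft.
Pressure altitude = 9760 + (+240) = 10000 ft.

10000 ft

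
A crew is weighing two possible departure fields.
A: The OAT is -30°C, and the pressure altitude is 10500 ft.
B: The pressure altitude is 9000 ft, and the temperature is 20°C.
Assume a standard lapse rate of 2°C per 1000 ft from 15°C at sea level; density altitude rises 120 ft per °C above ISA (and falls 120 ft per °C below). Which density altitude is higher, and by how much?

A: ISA temp = -6°C, deviation -24°C, DA = 10500 + 120 × (-24) = 7620 ft.
B: ISA temp = -3°C, deviation +23°C, DA = 9000 + 120 × 23 = 11760 ft.
B is higher by 11760 − 7620 = 4140 ft.

B by 4140 ft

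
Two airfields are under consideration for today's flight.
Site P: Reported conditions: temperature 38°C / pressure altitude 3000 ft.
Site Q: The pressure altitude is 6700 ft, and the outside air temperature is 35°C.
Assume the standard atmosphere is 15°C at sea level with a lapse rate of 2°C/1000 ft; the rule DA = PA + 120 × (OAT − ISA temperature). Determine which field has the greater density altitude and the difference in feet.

Site Q by 4228 ft

Site P: ISA temp = 9°C, deviation +29°C, DA = 3000 + 120 × 29 = 6480 ft.
Site Q: ISA temp = 1.6°C, deviation +33.4°C, DA = 6700 + 120 × 33.4 = 10708 ft.
Site Q is higher by 10708 − 6480 = 4228 ft.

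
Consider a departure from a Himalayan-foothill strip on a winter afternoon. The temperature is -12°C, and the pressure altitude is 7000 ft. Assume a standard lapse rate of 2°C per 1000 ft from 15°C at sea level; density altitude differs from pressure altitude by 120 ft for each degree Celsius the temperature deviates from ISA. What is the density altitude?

ISA temperature at 7000 ft = 15 − 2 × (7000/1000) = 1°C.
ISA deviation = -12 − 1 = -13°C.
Density altitude = 7000 + 120 × (-13) = 7000 + (-1560) = 5440 ft.

5440 ft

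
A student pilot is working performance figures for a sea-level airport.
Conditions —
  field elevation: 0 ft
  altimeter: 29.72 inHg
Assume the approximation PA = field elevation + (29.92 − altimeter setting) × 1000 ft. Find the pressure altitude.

Pressure correction = (29.92 − 29.72) × 1000 = +200 ft.
Pressure altitude = 0 + (+200) = 200 ft.

200 ft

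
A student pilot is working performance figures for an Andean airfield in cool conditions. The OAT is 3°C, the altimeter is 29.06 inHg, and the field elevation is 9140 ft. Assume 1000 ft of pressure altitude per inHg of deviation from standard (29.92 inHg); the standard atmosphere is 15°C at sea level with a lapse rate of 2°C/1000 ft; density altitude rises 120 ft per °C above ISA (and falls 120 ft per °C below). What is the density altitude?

Pressure altitude = 9140 + (29.92 − 29.06) × 1000 = 9140 + (+860) = 10000 ft.
ISA temperature at 10000 ft = 15 − 2 × (10000/1000) = -5°C.
ISA deviation = 3 − (-5) = +8°C.
Density altitude = 10000 + 120 × (8) = 10960 ft.

10960 ft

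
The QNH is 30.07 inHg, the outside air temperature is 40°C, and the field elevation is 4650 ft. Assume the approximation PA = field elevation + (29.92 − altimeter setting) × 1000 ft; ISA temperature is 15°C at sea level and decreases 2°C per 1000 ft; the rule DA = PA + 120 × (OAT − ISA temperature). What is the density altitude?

8580 ft

Pressure altitude = 4650 + (29.92 − 30.07) × 1000 = 4650 + (-150) = 4500 ft.
ISA temperature at 4500 ft = 15 − 2 × (4500/1000) = 6°C.
ISA deviation = 40 − 6 = +34°C.
Density altitude = 4500 + 120 × (34) = 8580 ft.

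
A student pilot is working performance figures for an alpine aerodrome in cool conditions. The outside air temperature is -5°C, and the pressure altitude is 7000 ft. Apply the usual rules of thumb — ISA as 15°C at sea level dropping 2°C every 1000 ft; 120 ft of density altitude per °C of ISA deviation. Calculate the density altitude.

ISA temperature at 7000 ft = 15 − 2 × (7000/1000) = 1°C.
ISA deviation = -5 − 1 = -6°C.
Density altitude = 7000 + 120 × (-6) = 7000 + (-720) = 6280 ft.

6280 ft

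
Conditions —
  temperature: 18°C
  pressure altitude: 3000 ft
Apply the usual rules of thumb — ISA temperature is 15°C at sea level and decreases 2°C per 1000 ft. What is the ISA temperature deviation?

ISA temperature at 3000 ft = 15 − 2 × (3000/1000) = 9°C.
Deviation = OAT − ISA = 18 − 9 = +9°C.

ISA+9°C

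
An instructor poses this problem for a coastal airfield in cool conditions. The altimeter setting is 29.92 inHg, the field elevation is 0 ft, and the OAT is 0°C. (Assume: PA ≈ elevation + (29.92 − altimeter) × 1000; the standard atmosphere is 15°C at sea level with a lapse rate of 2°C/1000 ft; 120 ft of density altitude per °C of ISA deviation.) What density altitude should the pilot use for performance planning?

-1800 ft

Pressure altitude = 0 + (29.92 − 29.92) × 1000 = 0 + (0) = 0 ft.
ISA temperature at 0 ft = 15 − 2 × (0/1000) = 15°C.
ISA deviation = 0 − 15 = -15°C.
Density altitude = 0 + 120 × (-15) = -1800 ft.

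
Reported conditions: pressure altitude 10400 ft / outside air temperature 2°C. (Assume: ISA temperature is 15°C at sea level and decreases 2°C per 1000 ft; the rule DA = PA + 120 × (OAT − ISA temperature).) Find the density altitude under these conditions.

11336 ft

ISA temperature at 10400 ft = 15 − 2 × (10400/1000) = -5.8°C.
ISA deviation = 2 − (-5.8) = +7.8°C.
Density altitude = 10400 + 120 × (7.8) = 10400 + (+936) = 11336 ft.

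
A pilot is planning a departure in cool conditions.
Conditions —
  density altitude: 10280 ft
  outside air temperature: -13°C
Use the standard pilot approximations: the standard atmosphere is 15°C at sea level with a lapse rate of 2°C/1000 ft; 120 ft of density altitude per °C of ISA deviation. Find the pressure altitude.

11000 ft

DA = PA + 120 × (OAT − (15 − 2·PA/1000)) = PA + 120·OAT − 1800 + 0.24·PA = 1.24·PA + 120·OAT − 1800.
So 1.24·PA = 10280 − 120 × (-13) + 1800 = 13640.
PA = 13640 / 1.24 = 11000 ft.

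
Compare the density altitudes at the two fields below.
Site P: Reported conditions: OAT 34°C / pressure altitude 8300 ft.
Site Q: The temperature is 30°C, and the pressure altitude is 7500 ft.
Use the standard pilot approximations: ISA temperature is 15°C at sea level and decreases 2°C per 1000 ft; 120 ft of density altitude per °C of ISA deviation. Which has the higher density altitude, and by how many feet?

Site P: ISA temp = -1.6°C, deviation +35.6°C, DA = 8300 + 120 × 35.6 = 12572 ft.
Site Q: ISA temp = 0°C, deviation +30°C, DA = 7500 + 120 × 30 = 11100 ft.
Site P is higher by 12572 − 11100 = 1472 ft.

Site P by 1472 ft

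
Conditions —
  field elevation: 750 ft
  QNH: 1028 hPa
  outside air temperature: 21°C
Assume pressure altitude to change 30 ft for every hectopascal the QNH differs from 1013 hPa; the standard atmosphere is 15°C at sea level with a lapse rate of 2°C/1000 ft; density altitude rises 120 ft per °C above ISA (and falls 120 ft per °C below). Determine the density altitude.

1092 ft

Pressure altitude = 750 + (1013 − 1028) × 30 = 750 + (-450) = 300 ft.
ISA temperature at 300 ft = 15 − 2 × (300/1000) = 14.4°C.
ISA deviation = 21 − 14.4 = +6.6°C.
Density altitude = 300 + 120 × (6.6) = 1092 ft.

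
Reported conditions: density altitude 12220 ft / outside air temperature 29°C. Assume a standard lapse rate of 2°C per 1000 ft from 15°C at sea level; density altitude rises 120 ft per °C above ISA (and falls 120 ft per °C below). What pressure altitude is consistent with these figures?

DA = PA + 120 × (OAT − (15 − 2·PA/1000)) = PA + 120·OAT − 1800 + 0.24·PA = 1.24·PA + 120·OAT − 1800.
So 1.24·PA = 12220 − 120 × 29 + 1800 = 10540.
PA = 10540 / 1.24 = 8500 ft.

8500 ft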